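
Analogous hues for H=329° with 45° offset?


Base hue: 329°
Left analog: (329 - 45) mod 360 = 284°
Right analog: (329 + 45) mod 360 = 14°
Analogous hues = 284° and 14°


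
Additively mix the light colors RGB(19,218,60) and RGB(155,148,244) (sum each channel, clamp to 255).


Additive: each channel = min(255, C₁+C₂)
R: 19+155 = 174 → 174
G: 218+148 = 366 → 255
B: 60+244 = 304 → 255
= RGB(174, 255, 255)


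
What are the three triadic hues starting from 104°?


Triadic: equally spaced at 120° intervals
H1 = 104°
H2 = (104 + 120) mod 360 = 224°
H3 = (104 + 240) mod 360 = 344°
Triadic = 104°, 224°, 344°


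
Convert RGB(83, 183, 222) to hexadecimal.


R = 83 → 53 (hex)
G = 183 → B7 (hex)
B = 222 → DE (hex)
Hex = #53B7DE


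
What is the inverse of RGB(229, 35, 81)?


Invert: (255-R, 255-G, 255-B)
R: 255-229 = 26
G: 255-35 = 220
B: 255-81 = 174
= RGB(26, 220, 174)


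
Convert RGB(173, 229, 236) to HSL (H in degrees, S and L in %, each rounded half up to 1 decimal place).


Normalize: R'=173/255≈0.6784, G'=229/255≈0.8980, B'=236/255≈0.9255
Max=236/255, Min=173/255, Δ=Max-Min=63/255
L = (Max+Min)/2 = (236+173)/510 = 409/510 = 0.80196… → L = 80.2%
L > 0.5 → S = Δ/(2-Max-Min) = 63/(510-236-173) = 63/101 = 0.62376… → S = 62.4%
(the 1/255 factors cancel in S and H, so raw channel differences can be used)
Max is B' → H = 60 × ((R-G)/Δ + 4) = 60 × ((173-229)/63 + 4)
  -56/63 + 4 = -0.8888… + 4 = 3.1111…
  H = 60 × 3.1111… = 186.666…° → H = 186.7°
= HSL(186.7°, 62.4%, 80.2%)


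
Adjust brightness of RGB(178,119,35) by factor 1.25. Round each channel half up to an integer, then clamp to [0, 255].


Multiply each channel by 1.25, round half up, clamp to [0, 255]
R: 178×1.25 = 222.5 → round → 223
G: 119×1.25 = 148.75 → round → 149
B: 35×1.25 = 43.75 → round → 44
= RGB(223, 149, 44)


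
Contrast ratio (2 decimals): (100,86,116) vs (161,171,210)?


Linearize each sRGB channel c=v/255: c/12.92 if c ≤ 0.04045 else ((c+0.055)/1.055)^2.4
L = 0.2126×R_lin + 0.7152×G_lin + 0.0722×B_lin
Color 1 (100,86,116):
  R=100: 100/255≈0.3922 > 0.04045 → ((0.3922+0.055)/1.055)^2.4 ≈ 0.12744
  G=86: 86/255≈0.3373 > 0.04045 → ((0.3373+0.055)/1.055)^2.4 ≈ 0.09306
  B=116: 116/255≈0.4549 > 0.04045 → ((0.4549+0.055)/1.055)^2.4 ≈ 0.17465
  L1 = 0.2126×0.12744 + 0.7152×0.09306 + 0.0722×0.17465 ≈ 0.10626
Color 2 (161,171,210):
  R=161: 161/255≈0.6314 > 0.04045 → ((0.6314+0.055)/1.055)^2.4 ≈ 0.35640
  G=171: 171/255≈0.6706 > 0.04045 → ((0.6706+0.055)/1.055)^2.4 ≈ 0.40724
  B=210: 210/255≈0.8235 > 0.04045 → ((0.8235+0.055)/1.055)^2.4 ≈ 0.64448
  L2 = 0.2126×0.35640 + 0.7152×0.40724 + 0.0722×0.64448 ≈ 0.41356
Lighter = 0.41356, Darker = 0.10626
Ratio = (L_lighter + 0.05) / (L_darker + 0.05)
Ratio = (0.41356 + 0.05) / (0.10626 + 0.05) = 0.46356 / 0.15626 ≈ 2.9666
Ratio ≈ 2.97:1


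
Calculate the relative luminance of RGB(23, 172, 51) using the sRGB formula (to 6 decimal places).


Linearize each channel (sRGB transfer function): c = v/255; c_lin = c/12.92 if c ≤ 0.04045, else ((c+0.055)/1.055)^2.4
  R: 23/255 ≈ 0.090196 > 0.04045 → ((0.090196+0.055)/1.055)^2.4 ≈ 0.008568
  G: 172/255 ≈ 0.674510 > 0.04045 → ((0.674510+0.055)/1.055)^2.4 ≈ 0.412543
  B: 51/255 ≈ 0.200000 > 0.04045 → ((0.200000+0.055)/1.055)^2.4 ≈ 0.033105
R_lin = 0.008568, G_lin = 0.412543, B_lin = 0.033105
L = 0.2126×R + 0.7152×G + 0.0722×B
L = 0.2126×0.008568 + 0.7152×0.412543 + 0.0722×0.033105
L ≈ 0.299262


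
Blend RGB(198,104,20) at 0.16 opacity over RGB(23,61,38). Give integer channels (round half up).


C = α×F + (1-α)×B, with 1-α = 0.84
R: 0.16×198 + 0.84×23 = 31.68 + 19.32 = 51.00 → 51
G: 0.16×104 + 0.84×61 = 16.64 + 51.24 = 67.88 → 68
B: 0.16×20 + 0.84×38 = 3.20 + 31.92 = 35.12 → 35
= RGB(51, 68, 35)


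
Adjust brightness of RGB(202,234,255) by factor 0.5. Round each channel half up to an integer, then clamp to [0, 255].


Multiply each channel by 0.5, round half up, clamp to [0, 255]
R: 202×0.5 = 101
G: 234×0.5 = 117
B: 255×0.5 = 127.5 → round → 128
= RGB(101, 117, 128)


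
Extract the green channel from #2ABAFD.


Color: #2ABAFD
R = 2A = 42
G = BA = 186
B = FD = 253
Green = 186


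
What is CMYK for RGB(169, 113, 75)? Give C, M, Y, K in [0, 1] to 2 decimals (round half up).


R'=169/255≈0.6627, G'=113/255≈0.4431, B'=75/255≈0.2941
K = 1 - max(R',G',B') = 1 - 169/255 = 86/255 = 0.33725… → 0.34
(1-R'-K)/(1-K) simplifies to (max-R)/max with max = 169:
C = (169-169)/169 = 0/169 = 0 → 0.00
M = (169-113)/169 = 56/169 = 0.33136… → 0.33
Y = (169-75)/169 = 94/169 = 0.55621… → 0.56
= CMYK(0.00, 0.33, 0.56, 0.34)


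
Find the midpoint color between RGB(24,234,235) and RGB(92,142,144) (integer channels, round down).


Midpoint: each channel = ⌊(C₁+C₂)/2⌋
R: ⌊(24+92)/2⌋ = 58
G: ⌊(234+142)/2⌋ = 188
B: ⌊(235+144)/2⌋ = 189
= RGB(58, 188, 189)


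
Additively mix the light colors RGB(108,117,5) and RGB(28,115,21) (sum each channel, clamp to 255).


Additive: each channel = min(255, C₁+C₂)
R: 108+28 = 136 → 136
G: 117+115 = 232 → 232
B: 5+21 = 26 → 26
= RGB(136, 232, 26)


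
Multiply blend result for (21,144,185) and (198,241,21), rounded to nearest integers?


Multiply: C = A×B/255, rounded to nearest integer
R: 21×198/255 = 4158/255 ≈ 16.306 → 16
G: 144×241/255 = 34704/255 ≈ 136.094 → 136
B: 185×21/255 = 3885/255 ≈ 15.235 → 15
= RGB(16, 136, 15)


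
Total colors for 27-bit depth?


Colors = 2^bits = 2^27
= 134,217,728 colors


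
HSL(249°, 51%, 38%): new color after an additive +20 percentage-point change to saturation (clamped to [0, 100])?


Original S = 51%
Adjustment = +20 percentage points
New S = 51 + (20) = 71
Clamp to [0, 100] → 71
= HSL(249°, 71%, 38%)


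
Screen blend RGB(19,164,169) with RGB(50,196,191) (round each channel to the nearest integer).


Screen: C = 255 - (255-A)×(255-B)/255, rounded to nearest integer
R: 255 - (255-19)×(255-50)/255 = 255 - 48380/255 ≈ 255 - 189.725 = 65.275 → 65
G: 255 - (255-164)×(255-196)/255 = 255 - 5369/255 ≈ 255 - 21.055 = 233.945 → 234
B: 255 - (255-169)×(255-191)/255 = 255 - 5504/255 ≈ 255 - 21.584 = 233.416 → 233
= RGB(65, 234, 233)


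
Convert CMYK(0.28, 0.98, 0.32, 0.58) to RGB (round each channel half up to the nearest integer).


R = 255 × (1-C) × (1-K) = 255 × 0.72 × 0.42 = 77.112 → 77
G = 255 × (1-M) × (1-K) = 255 × 0.02 × 0.42 = 2.142 → 2
B = 255 × (1-Y) × (1-K) = 255 × 0.68 × 0.42 = 72.828 → 73
= RGB(77, 2, 73)


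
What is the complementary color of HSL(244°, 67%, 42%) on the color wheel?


Complement = opposite side of color wheel = hue + 180°
H' = (244 + 180) mod 360 = 64°
S and L unchanged.
= HSL(64°, 67%, 42%)


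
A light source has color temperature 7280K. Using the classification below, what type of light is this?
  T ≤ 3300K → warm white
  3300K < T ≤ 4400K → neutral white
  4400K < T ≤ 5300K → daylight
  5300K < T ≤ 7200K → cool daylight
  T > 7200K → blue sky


Temperature: 7280K
7280K > 7200K → blue sky
Classification: blue sky


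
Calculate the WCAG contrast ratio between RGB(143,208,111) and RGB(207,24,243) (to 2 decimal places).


Linearize each sRGB channel c=v/255: c/12.92 if c ≤ 0.04045 else ((c+0.055)/1.055)^2.4
L = 0.2126×R_lin + 0.7152×G_lin + 0.0722×B_lin
Color 1 (143,208,111):
  R=143: 143/255≈0.5608 > 0.04045 → ((0.5608+0.055)/1.055)^2.4 ≈ 0.27468
  G=208: 208/255≈0.8157 > 0.04045 → ((0.8157+0.055)/1.055)^2.4 ≈ 0.63076
  B=111: 111/255≈0.4353 > 0.04045 → ((0.4353+0.055)/1.055)^2.4 ≈ 0.15896
  L1 = 0.2126×0.27468 + 0.7152×0.63076 + 0.0722×0.15896 ≈ 0.52099
Color 2 (207,24,243):
  R=207: 207/255≈0.8118 > 0.04045 → ((0.8118+0.055)/1.055)^2.4 ≈ 0.62396
  G=24: 24/255≈0.0941 > 0.04045 → ((0.0941+0.055)/1.055)^2.4 ≈ 0.00913
  B=243: 243/255≈0.9529 > 0.04045 → ((0.9529+0.055)/1.055)^2.4 ≈ 0.89627
  L2 = 0.2126×0.62396 + 0.7152×0.00913 + 0.0722×0.89627 ≈ 0.20390
Lighter = 0.52099, Darker = 0.20390
Ratio = (L_lighter + 0.05) / (L_darker + 0.05)
Ratio = (0.52099 + 0.05) / (0.20390 + 0.05) = 0.57099 / 0.25390 ≈ 2.2489
Ratio ≈ 2.25:1


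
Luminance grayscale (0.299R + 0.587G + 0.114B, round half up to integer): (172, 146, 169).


Gray = 0.299×R + 0.587×G + 0.114×B
Gray = 0.299×172 + 0.587×146 + 0.114×169
Gray = 51.428 + 85.702 + 19.266
Gray = 156.396 → round half up → 156
Gray = 156


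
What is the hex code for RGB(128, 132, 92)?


R = 128 → 80 (hex)
G = 132 → 84 (hex)
B = 92 → 5C (hex)
Hex = #80845C


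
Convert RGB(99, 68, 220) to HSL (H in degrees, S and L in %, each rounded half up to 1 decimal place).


Normalize: R'=99/255≈0.3882, G'=68/255≈0.2667, B'=220/255≈0.8627
Max=220/255, Min=68/255, Δ=Max-Min=152/255
L = (Max+Min)/2 = (220+68)/510 = 288/510 = 0.56470… → L = 56.5%
L > 0.5 → S = Δ/(2-Max-Min) = 152/(510-220-68) = 152/222 = 0.68468… → S = 68.5%
(the 1/255 factors cancel in S and H, so raw channel differences can be used)
Max is B' → H = 60 × ((R-G)/Δ + 4) = 60 × ((99-68)/152 + 4)
  31/152 + 4 = 0.2039… + 4 = 4.2039…
  H = 60 × 4.2039… = 252.236…° → H = 252.2°
= HSL(252.2°, 68.5%, 56.5%)


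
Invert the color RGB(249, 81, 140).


Invert: (255-R, 255-G, 255-B)
R: 255-249 = 6
G: 255-81 = 174
B: 255-140 = 115
= RGB(6, 174, 115)


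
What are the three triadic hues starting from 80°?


Triadic: equally spaced at 120° intervals
H1 = 80°
H2 = (80 + 120) mod 360 = 200°
H3 = (80 + 240) mod 360 = 320°
Triadic = 80°, 200°, 320°


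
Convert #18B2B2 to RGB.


18 → 24 (R)
B2 → 178 (G)
B2 → 178 (B)
= RGB(24, 178, 178)


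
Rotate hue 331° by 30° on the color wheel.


New hue = (H + rotation) mod 360
New hue = (331 + 30) mod 360
= 361 mod 360
= 1°


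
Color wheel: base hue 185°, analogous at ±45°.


Base hue: 185°
Left analog: (185 - 45) mod 360 = 140°
Right analog: (185 + 45) mod 360 = 230°
Analogous hues = 140° and 230°


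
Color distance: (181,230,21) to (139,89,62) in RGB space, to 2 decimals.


d = √[(R₁-R₂)² + (G₁-G₂)² + (B₁-B₂)²]
d = √[(181-139)² + (230-89)² + (21-62)²]
d = √[1764 + 19881 + 1681]
d = √23326
d ≈ 152.73


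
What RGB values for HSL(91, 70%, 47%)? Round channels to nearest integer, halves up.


H=91°, S=0.70, L=0.47
C = (1-|2L-1|)×S = (1-|-0.06|)×0.70 = 0.658
H' = H/60 = 91/60 ≈ 1.5167; X = C×(1-|H' mod 2 - 1|) ≈ 0.3180
m = L - C/2 = 0.47 - 0.329 = 0.141
Sector ⌊H'⌋ = 1 → (R',G',B') = (≈0.3180, 0.658, 0.0)
RGB = ((R'+m)×255, (G'+m)×255, (B'+m)×255) = (117.0535, 203.745, 35.955)
Round half up → RGB(117, 204, 36)


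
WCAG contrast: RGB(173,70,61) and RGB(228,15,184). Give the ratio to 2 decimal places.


Linearize each sRGB channel c=v/255: c/12.92 if c ≤ 0.04045 else ((c+0.055)/1.055)^2.4
L = 0.2126×R_lin + 0.7152×G_lin + 0.0722×B_lin
Color 1 (173,70,61):
  R=173: 173/255≈0.6784 > 0.04045 → ((0.6784+0.055)/1.055)^2.4 ≈ 0.41789
  G=70: 70/255≈0.2745 > 0.04045 → ((0.2745+0.055)/1.055)^2.4 ≈ 0.06125
  B=61: 61/255≈0.2392 > 0.04045 → ((0.2392+0.055)/1.055)^2.4 ≈ 0.04667
  L1 = 0.2126×0.41789 + 0.7152×0.06125 + 0.0722×0.04667 ≈ 0.13601
Color 2 (228,15,184):
  R=228: 228/255≈0.8941 > 0.04045 → ((0.8941+0.055)/1.055)^2.4 ≈ 0.77582
  G=15: 15/255≈0.0588 > 0.04045 → ((0.0588+0.055)/1.055)^2.4 ≈ 0.00478
  B=184: 184/255≈0.7216 > 0.04045 → ((0.7216+0.055)/1.055)^2.4 ≈ 0.47932
  L2 = 0.2126×0.77582 + 0.7152×0.00478 + 0.0722×0.47932 ≈ 0.20296
Lighter = 0.20296, Darker = 0.13601
Ratio = (L_lighter + 0.05) / (L_darker + 0.05)
Ratio = (0.20296 + 0.05) / (0.13601 + 0.05) = 0.25296 / 0.18601 ≈ 1.3599
Ratio ≈ 1.36:1


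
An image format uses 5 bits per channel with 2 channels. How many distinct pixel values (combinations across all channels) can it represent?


Total bits = 5 bits/channel × 2 channels = 10 bits
Distinct pixel values = 2^10
= 1,024 pixel values


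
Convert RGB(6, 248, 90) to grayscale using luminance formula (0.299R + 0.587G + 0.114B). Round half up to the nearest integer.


Gray = 0.299×R + 0.587×G + 0.114×B
Gray = 0.299×6 + 0.587×248 + 0.114×90
Gray = 1.794 + 145.576 + 10.260
Gray = 157.630 → round half up → 158
Gray = 158


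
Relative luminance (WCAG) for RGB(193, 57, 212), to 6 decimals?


Linearize each channel (sRGB transfer function): c = v/255; c_lin = c/12.92 if c ≤ 0.04045, else ((c+0.055)/1.055)^2.4
  R: 193/255 ≈ 0.756863 > 0.04045 → ((0.756863+0.055)/1.055)^2.4 ≈ 0.533276
  G: 57/255 ≈ 0.223529 > 0.04045 → ((0.223529+0.055)/1.055)^2.4 ≈ 0.040915
  B: 212/255 ≈ 0.831373 > 0.04045 → ((0.831373+0.055)/1.055)^2.4 ≈ 0.658375
R_lin = 0.533276, G_lin = 0.040915, B_lin = 0.658375
L = 0.2126×R + 0.7152×G + 0.0722×B
L = 0.2126×0.533276 + 0.7152×0.040915 + 0.0722×0.658375
L ≈ 0.190172


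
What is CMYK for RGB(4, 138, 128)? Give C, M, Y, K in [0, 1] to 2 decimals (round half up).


R'=4/255≈0.0157, G'=138/255≈0.5412, B'=128/255≈0.5020
K = 1 - max(R',G',B') = 1 - 138/255 = 117/255 = 0.45882… → 0.46
(1-R'-K)/(1-K) simplifies to (max-R)/max with max = 138:
C = (138-4)/138 = 134/138 = 0.97101… → 0.97
M = (138-138)/138 = 0/138 = 0 → 0.00
Y = (138-128)/138 = 10/138 = 0.07246… → 0.07
= CMYK(0.97, 0.00, 0.07, 0.46)


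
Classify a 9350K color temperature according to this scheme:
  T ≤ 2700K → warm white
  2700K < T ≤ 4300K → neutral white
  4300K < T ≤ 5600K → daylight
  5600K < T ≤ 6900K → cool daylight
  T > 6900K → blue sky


Temperature: 9350K
9350K > 6900K → blue sky
Classification: blue sky


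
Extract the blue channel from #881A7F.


Color: #881A7F
R = 88 = 136
G = 1A = 26
B = 7F = 127
Blue = 127


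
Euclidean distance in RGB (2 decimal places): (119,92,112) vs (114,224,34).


d = √[(R₁-R₂)² + (G₁-G₂)² + (B₁-B₂)²]
d = √[(119-114)² + (92-224)² + (112-34)²]
d = √[25 + 17424 + 6084]
d = √23533
d ≈ 153.40


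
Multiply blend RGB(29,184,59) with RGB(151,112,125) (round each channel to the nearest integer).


Multiply: C = A×B/255, rounded to nearest integer
R: 29×151/255 = 4379/255 ≈ 17.173 → 17
G: 184×112/255 = 20608/255 ≈ 80.816 → 81
B: 59×125/255 = 7375/255 ≈ 28.922 → 29
= RGB(17, 81, 29)


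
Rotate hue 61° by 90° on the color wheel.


New hue = (H + rotation) mod 360
New hue = (61 + 90) mod 360
= 151 mod 360
= 151°


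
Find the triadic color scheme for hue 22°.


Triadic: equally spaced at 120° intervals
H1 = 22°
H2 = (22 + 120) mod 360 = 142°
H3 = (22 + 240) mod 360 = 262°
Triadic = 22°, 142°, 262°


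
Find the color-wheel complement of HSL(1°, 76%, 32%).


Complement = opposite side of color wheel = hue + 180°
H' = (1 + 180) mod 360 = 181°
S and L unchanged.
= HSL(181°, 76%, 32%)


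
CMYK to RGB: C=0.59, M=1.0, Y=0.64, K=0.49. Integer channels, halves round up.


R = 255 × (1-C) × (1-K) = 255 × 0.41 × 0.51 = 53.3205 → 53
G = 255 × (1-M) × (1-K) = 255 × 0.00 × 0.51 = 0
B = 255 × (1-Y) × (1-K) = 255 × 0.36 × 0.51 = 46.818 → 47
= RGB(53, 0, 47)


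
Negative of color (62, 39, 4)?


Invert: (255-R, 255-G, 255-B)
R: 255-62 = 193
G: 255-39 = 216
B: 255-4 = 251
= RGB(193, 216, 251)


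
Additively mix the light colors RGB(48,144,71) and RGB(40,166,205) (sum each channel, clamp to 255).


Additive: each channel = min(255, C₁+C₂)
R: 48+40 = 88 → 88
G: 144+166 = 310 → 255
B: 71+205 = 276 → 255
= RGB(88, 255, 255)


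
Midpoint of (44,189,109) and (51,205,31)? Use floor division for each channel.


Midpoint: each channel = ⌊(C₁+C₂)/2⌋
R: ⌊(44+51)/2⌋ = 47
G: ⌊(189+205)/2⌋ = 197
B: ⌊(109+31)/2⌋ = 70
= RGB(47, 197, 70)


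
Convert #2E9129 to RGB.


2E → 46 (R)
91 → 145 (G)
29 → 41 (B)
= RGB(46, 145, 41)


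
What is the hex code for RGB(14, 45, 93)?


R = 14 → 0E (hex)
G = 45 → 2D (hex)
B = 93 → 5D (hex)
Hex = #0E2D5D


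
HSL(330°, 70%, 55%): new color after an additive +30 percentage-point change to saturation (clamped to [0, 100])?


Original S = 70%
Adjustment = +30 percentage points
New S = 70 + (30) = 100
Clamp to [0, 100] → 100
= HSL(330°, 100%, 55%)


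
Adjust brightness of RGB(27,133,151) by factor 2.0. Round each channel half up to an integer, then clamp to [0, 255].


Multiply each channel by 2.0, round half up, clamp to [0, 255]
R: 27×2.0 = 54
G: 133×2.0 = 266 → clamp → 255
B: 151×2.0 = 302 → clamp → 255
= RGB(54, 255, 255)


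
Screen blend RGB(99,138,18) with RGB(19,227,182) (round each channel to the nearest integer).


Screen: C = 255 - (255-A)×(255-B)/255, rounded to nearest integer
R: 255 - (255-99)×(255-19)/255 = 255 - 36816/255 ≈ 255 - 144.376 = 110.624 → 111
G: 255 - (255-138)×(255-227)/255 = 255 - 3276/255 ≈ 255 - 12.847 = 242.153 → 242
B: 255 - (255-18)×(255-182)/255 = 255 - 17301/255 ≈ 255 - 67.847 = 187.153 → 187
= RGB(111, 242, 187)


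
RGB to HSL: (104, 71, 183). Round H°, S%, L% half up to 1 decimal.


Normalize: R'=104/255≈0.4078, G'=71/255≈0.2784, B'=183/255≈0.7176
Max=183/255, Min=71/255, Δ=Max-Min=112/255
L = (Max+Min)/2 = (183+71)/510 = 254/510 = 0.49803… → L = 49.8%
L ≤ 0.5 → S = Δ/(Max+Min) = 112/(183+71) = 112/254 = 0.44094… → S = 44.1%
(the 1/255 factors cancel in S and H, so raw channel differences can be used)
Max is B' → H = 60 × ((R-G)/Δ + 4) = 60 × ((104-71)/112 + 4)
  33/112 + 4 = 0.2946… + 4 = 4.2946…
  H = 60 × 4.2946… = 257.678…° → H = 257.7°
= HSL(257.7°, 44.1%, 49.8%)


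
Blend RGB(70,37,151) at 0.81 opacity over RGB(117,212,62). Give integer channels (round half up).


C = α×F + (1-α)×B, with 1-α = 0.19
R: 0.81×70 + 0.19×117 = 56.70 + 22.23 = 78.93 → 79
G: 0.81×37 + 0.19×212 = 29.97 + 40.28 = 70.25 → 70
B: 0.81×151 + 0.19×62 = 122.31 + 11.78 = 134.09 → 134
= RGB(79, 70, 134)


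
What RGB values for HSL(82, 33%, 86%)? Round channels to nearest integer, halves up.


H=82°, S=0.33, L=0.86
C = (1-|2L-1|)×S = (1-|0.72|)×0.33 = 0.0924
H' = H/60 = 82/60 ≈ 1.3667; X = C×(1-|H' mod 2 - 1|) = 0.05852
m = L - C/2 = 0.86 - 0.0462 = 0.8138
Sector ⌊H'⌋ = 1 → (R',G',B') = (0.05852, 0.0924, 0.0)
RGB = ((R'+m)×255, (G'+m)×255, (B'+m)×255) = (222.4416, 231.081, 207.519)
Round half up → RGB(222, 231, 208)


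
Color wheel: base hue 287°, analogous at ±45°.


Base hue: 287°
Left analog: (287 - 45) mod 360 = 242°
Right analog: (287 + 45) mod 360 = 332°
Analogous hues = 242° and 332°


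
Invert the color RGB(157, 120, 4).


Invert: (255-R, 255-G, 255-B)
R: 255-157 = 98
G: 255-120 = 135
B: 255-4 = 251
= RGB(98, 135, 251)


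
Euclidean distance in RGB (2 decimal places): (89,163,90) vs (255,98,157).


d = √[(R₁-R₂)² + (G₁-G₂)² + (B₁-B₂)²]
d = √[(89-255)² + (163-98)² + (90-157)²]
d = √[27556 + 4225 + 4489]
d = √36270
d ≈ 190.45


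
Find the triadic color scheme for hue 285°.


Triadic: equally spaced at 120° intervals
H1 = 285°
H2 = (285 + 120) mod 360 = 45°
H3 = (285 + 240) mod 360 = 165°
Triadic = 285°, 45°, 165°


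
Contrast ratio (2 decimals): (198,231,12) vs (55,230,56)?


Linearize each sRGB channel c=v/255: c/12.92 if c ≤ 0.04045 else ((c+0.055)/1.055)^2.4
L = 0.2126×R_lin + 0.7152×G_lin + 0.0722×B_lin
Color 1 (198,231,12):
  R=198: 198/255≈0.7765 > 0.04045 → ((0.7765+0.055)/1.055)^2.4 ≈ 0.56471
  G=231: 231/255≈0.9059 > 0.04045 → ((0.9059+0.055)/1.055)^2.4 ≈ 0.79910
  B=12: 12/255≈0.0471 > 0.04045 → ((0.0471+0.055)/1.055)^2.4 ≈ 0.00368
  L1 = 0.2126×0.56471 + 0.7152×0.79910 + 0.0722×0.00368 ≈ 0.69184
Color 2 (55,230,56):
  R=55: 55/255≈0.2157 > 0.04045 → ((0.2157+0.055)/1.055)^2.4 ≈ 0.03820
  G=230: 230/255≈0.9020 > 0.04045 → ((0.9020+0.055)/1.055)^2.4 ≈ 0.79130
  B=56: 56/255≈0.2196 > 0.04045 → ((0.2196+0.055)/1.055)^2.4 ≈ 0.03955
  L2 = 0.2126×0.03820 + 0.7152×0.79130 + 0.0722×0.03955 ≈ 0.57691
Lighter = 0.69184, Darker = 0.57691
Ratio = (L_lighter + 0.05) / (L_darker + 0.05)
Ratio = (0.69184 + 0.05) / (0.57691 + 0.05) = 0.74184 / 0.62691 ≈ 1.1833
Ratio ≈ 1.18:1


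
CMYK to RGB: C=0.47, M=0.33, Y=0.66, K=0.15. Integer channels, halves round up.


R = 255 × (1-C) × (1-K) = 255 × 0.53 × 0.85 = 114.8775 → 115
G = 255 × (1-M) × (1-K) = 255 × 0.67 × 0.85 = 145.2225 → 145
B = 255 × (1-Y) × (1-K) = 255 × 0.34 × 0.85 = 73.695 → 74
= RGB(115, 145, 74)


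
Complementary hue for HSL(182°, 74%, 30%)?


Complement = opposite side of color wheel = hue + 180°
H' = (182 + 180) mod 360 = 2°
S and L unchanged.
= HSL(2°, 74%, 30%)


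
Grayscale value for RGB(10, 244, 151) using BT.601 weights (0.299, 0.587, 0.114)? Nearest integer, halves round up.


Gray = 0.299×R + 0.587×G + 0.114×B
Gray = 0.299×10 + 0.587×244 + 0.114×151
Gray = 2.990 + 143.228 + 17.214
Gray = 163.432 → round half up → 163
Gray = 163


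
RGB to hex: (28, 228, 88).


R = 28 → 1C (hex)
G = 228 → E4 (hex)
B = 88 → 58 (hex)
Hex = #1CE458


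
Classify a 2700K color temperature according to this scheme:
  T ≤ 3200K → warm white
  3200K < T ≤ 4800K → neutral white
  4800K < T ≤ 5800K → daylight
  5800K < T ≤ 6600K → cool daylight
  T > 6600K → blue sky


Temperature: 2700K
2700K ≤ 3200K → warm white
Classification: warm white


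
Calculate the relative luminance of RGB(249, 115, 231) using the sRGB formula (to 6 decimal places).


Linearize each channel (sRGB transfer function): c = v/255; c_lin = c/12.92 if c ≤ 0.04045, else ((c+0.055)/1.055)^2.4
  R: 249/255 ≈ 0.976471 > 0.04045 → ((0.976471+0.055)/1.055)^2.4 ≈ 0.947307
  G: 115/255 ≈ 0.450980 > 0.04045 → ((0.450980+0.055)/1.055)^2.4 ≈ 0.171441
  B: 231/255 ≈ 0.905882 > 0.04045 → ((0.905882+0.055)/1.055)^2.4 ≈ 0.799103
R_lin = 0.947307, G_lin = 0.171441, B_lin = 0.799103
L = 0.2126×R + 0.7152×G + 0.0722×B
L = 0.2126×0.947307 + 0.7152×0.171441 + 0.0722×0.799103
L ≈ 0.381707


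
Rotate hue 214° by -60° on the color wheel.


New hue = (H + rotation) mod 360
New hue = (214 -60) mod 360
= 154 mod 360
= 154°


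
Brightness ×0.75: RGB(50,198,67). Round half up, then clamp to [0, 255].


Multiply each channel by 0.75, round half up, clamp to [0, 255]
R: 50×0.75 = 37.5 → round → 38
G: 198×0.75 = 148.5 → round → 149
B: 67×0.75 = 50.25 → round → 50
= RGB(38, 149, 50)


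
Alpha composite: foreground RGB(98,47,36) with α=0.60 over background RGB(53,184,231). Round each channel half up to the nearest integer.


C = α×F + (1-α)×B, with 1-α = 0.40
R: 0.60×98 + 0.40×53 = 58.80 + 21.20 = 80.00 → 80
G: 0.60×47 + 0.40×184 = 28.20 + 73.60 = 101.80 → 102
B: 0.60×36 + 0.40×231 = 21.60 + 92.40 = 114.00 → 114
= RGB(80, 102, 114)


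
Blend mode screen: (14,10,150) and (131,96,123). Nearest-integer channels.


Screen: C = 255 - (255-A)×(255-B)/255, rounded to nearest integer
R: 255 - (255-14)×(255-131)/255 = 255 - 29884/255 ≈ 255 - 117.192 = 137.808 → 138
G: 255 - (255-10)×(255-96)/255 = 255 - 38955/255 ≈ 255 - 152.765 = 102.235 → 102
B: 255 - (255-150)×(255-123)/255 = 255 - 13860/255 ≈ 255 - 54.353 = 200.647 → 201
= RGB(138, 102, 201)


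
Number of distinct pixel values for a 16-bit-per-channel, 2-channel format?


Total bits = 16 bits/channel × 2 channels = 32 bits
Distinct pixel values = 2^32
= 4,294,967,296 pixel values


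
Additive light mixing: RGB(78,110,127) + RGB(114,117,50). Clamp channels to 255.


Additive: each channel = min(255, C₁+C₂)
R: 78+114 = 192 → 192
G: 110+117 = 227 → 227
B: 127+50 = 177 → 177
= RGB(192, 227, 177)


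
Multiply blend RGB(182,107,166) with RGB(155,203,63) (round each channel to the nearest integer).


Multiply: C = A×B/255, rounded to nearest integer
R: 182×155/255 = 28210/255 ≈ 110.627 → 111
G: 107×203/255 = 21721/255 ≈ 85.180 → 85
B: 166×63/255 = 10458/255 ≈ 41.012 → 41
= RGB(111, 85, 41)


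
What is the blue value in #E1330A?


Color: #E1330A
R = E1 = 225
G = 33 = 51
B = 0A = 10
Blue = 10


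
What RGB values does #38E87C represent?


38 → 56 (R)
E8 → 232 (G)
7C → 124 (B)
= RGB(56, 232, 124)


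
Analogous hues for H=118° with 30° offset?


Base hue: 118°
Left analog: (118 - 30) mod 360 = 88°
Right analog: (118 + 30) mod 360 = 148°
Analogous hues = 88° and 148°


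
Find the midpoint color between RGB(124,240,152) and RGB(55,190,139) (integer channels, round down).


Midpoint: each channel = ⌊(C₁+C₂)/2⌋
R: ⌊(124+55)/2⌋ = 89
G: ⌊(240+190)/2⌋ = 215
B: ⌊(152+139)/2⌋ = 145
= RGB(89, 215, 145)


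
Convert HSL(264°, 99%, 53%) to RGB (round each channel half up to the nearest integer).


H=264°, S=0.99, L=0.53
C = (1-|2L-1|)×S = (1-|0.06|)×0.99 = 0.9306
H' = H/60 = 264/60 ≈ 4.4000; X = C×(1-|H' mod 2 - 1|) = 0.37224
m = L - C/2 = 0.53 - 0.4653 = 0.0647
Sector ⌊H'⌋ = 4 → (R',G',B') = (0.37224, 0.0, 0.9306)
RGB = ((R'+m)×255, (G'+m)×255, (B'+m)×255) = (111.4197, 16.4985, 253.8015)
Round half up → RGB(111, 16, 254)


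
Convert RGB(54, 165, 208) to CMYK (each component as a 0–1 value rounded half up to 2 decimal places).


R'=54/255≈0.2118, G'=165/255≈0.6471, B'=208/255≈0.8157
K = 1 - max(R',G',B') = 1 - 208/255 = 47/255 = 0.18431… → 0.18
(1-R'-K)/(1-K) simplifies to (max-R)/max with max = 208:
C = (208-54)/208 = 154/208 = 0.74038… → 0.74
M = (208-165)/208 = 43/208 = 0.20673… → 0.21
Y = (208-208)/208 = 0/208 = 0 → 0.00
= CMYK(0.74, 0.21, 0.00, 0.18)


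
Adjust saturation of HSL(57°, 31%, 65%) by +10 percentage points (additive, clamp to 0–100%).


Original S = 31%
Adjustment = +10 percentage points
New S = 31 + (10) = 41
Clamp to [0, 100] → 41
= HSL(57°, 41%, 65%)


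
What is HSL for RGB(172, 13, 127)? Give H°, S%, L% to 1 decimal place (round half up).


Normalize: R'=172/255≈0.6745, G'=13/255≈0.0510, B'=127/255≈0.4980
Max=172/255, Min=13/255, Δ=Max-Min=159/255
L = (Max+Min)/2 = (172+13)/510 = 185/510 = 0.36274… → L = 36.3%
L ≤ 0.5 → S = Δ/(Max+Min) = 159/(172+13) = 159/185 = 0.85945… → S = 85.9%
(the 1/255 factors cancel in S and H, so raw channel differences can be used)
Max is R' → H = 60 × (((G-B)/Δ) mod 6) = 60 × (((13-127)/159) mod 6)
  (-114)/159 = -0.7169…; negative, so add 6 → 5.2830…
  H = 60 × 5.2830… = 316.981…° → H = 317.0°
= HSL(317.0°, 85.9%, 36.3%)


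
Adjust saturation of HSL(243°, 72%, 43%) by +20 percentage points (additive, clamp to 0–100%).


Original S = 72%
Adjustment = +20 percentage points
New S = 72 + (20) = 92
Clamp to [0, 100] → 92
= HSL(243°, 92%, 43%)


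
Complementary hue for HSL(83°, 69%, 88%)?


Complement = opposite side of color wheel = hue + 180°
H' = (83 + 180) mod 360 = 263°
S and L unchanged.
= HSL(263°, 69%, 88%)


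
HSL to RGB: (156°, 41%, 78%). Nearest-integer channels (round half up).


H=156°, S=0.41, L=0.78
C = (1-|2L-1|)×S = (1-|0.56|)×0.41 = 0.1804
H' = H/60 = 156/60 ≈ 2.6000; X = C×(1-|H' mod 2 - 1|) = 0.10824
m = L - C/2 = 0.78 - 0.0902 = 0.6898
Sector ⌊H'⌋ = 2 → (R',G',B') = (0.0, 0.1804, 0.10824)
RGB = ((R'+m)×255, (G'+m)×255, (B'+m)×255) = (175.899, 221.901, 203.5002)
Round half up → RGB(176, 222, 204)


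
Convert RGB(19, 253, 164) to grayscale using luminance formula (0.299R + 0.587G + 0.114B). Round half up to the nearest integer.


Gray = 0.299×R + 0.587×G + 0.114×B
Gray = 0.299×19 + 0.587×253 + 0.114×164
Gray = 5.681 + 148.511 + 18.696
Gray = 172.888 → round half up → 173
Gray = 173


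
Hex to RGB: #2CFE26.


2C → 44 (R)
FE → 254 (G)
26 → 38 (B)
= RGB(44, 254, 38)


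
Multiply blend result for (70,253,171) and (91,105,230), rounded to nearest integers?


Multiply: C = A×B/255, rounded to nearest integer
R: 70×91/255 = 6370/255 ≈ 24.980 → 25
G: 253×105/255 = 26565/255 ≈ 104.176 → 104
B: 171×230/255 = 39330/255 ≈ 154.235 → 154
= RGB(25, 104, 154)


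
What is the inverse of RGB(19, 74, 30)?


Invert: (255-R, 255-G, 255-B)
R: 255-19 = 236
G: 255-74 = 181
B: 255-30 = 225
= RGB(236, 181, 225)


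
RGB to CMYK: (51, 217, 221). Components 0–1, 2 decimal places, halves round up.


R'=51/255≈0.2000, G'=217/255≈0.8510, B'=221/255≈0.8667
K = 1 - max(R',G',B') = 1 - 221/255 = 34/255 = 0.13333… → 0.13
(1-R'-K)/(1-K) simplifies to (max-R)/max with max = 221:
C = (221-51)/221 = 170/221 = 0.76923… → 0.77
M = (221-217)/221 = 4/221 = 0.01809… → 0.02
Y = (221-221)/221 = 0/221 = 0 → 0.00
= CMYK(0.77, 0.02, 0.00, 0.13)


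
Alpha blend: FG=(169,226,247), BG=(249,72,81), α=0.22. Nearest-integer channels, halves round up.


C = α×F + (1-α)×B, with 1-α = 0.78
R: 0.22×169 + 0.78×249 = 37.18 + 194.22 = 231.40 → 231
G: 0.22×226 + 0.78×72 = 49.72 + 56.16 = 105.88 → 106
B: 0.22×247 + 0.78×81 = 54.34 + 63.18 = 117.52 → 118
= RGB(231, 106, 118)


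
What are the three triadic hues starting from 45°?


Triadic: equally spaced at 120° intervals
H1 = 45°
H2 = (45 + 120) mod 360 = 165°
H3 = (45 + 240) mod 360 = 285°
Triadic = 45°, 165°, 285°


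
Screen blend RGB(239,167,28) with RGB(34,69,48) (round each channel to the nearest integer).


Screen: C = 255 - (255-A)×(255-B)/255, rounded to nearest integer
R: 255 - (255-239)×(255-34)/255 = 255 - 3536/255 ≈ 255 - 13.867 = 241.133 → 241
G: 255 - (255-167)×(255-69)/255 = 255 - 16368/255 ≈ 255 - 64.188 = 190.812 → 191
B: 255 - (255-28)×(255-48)/255 = 255 - 46989/255 ≈ 255 - 184.271 = 70.729 → 71
= RGB(241, 191, 71)


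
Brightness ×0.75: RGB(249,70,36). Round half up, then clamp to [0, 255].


Multiply each channel by 0.75, round half up, clamp to [0, 255]
R: 249×0.75 = 186.75 → round → 187
G: 70×0.75 = 52.5 → round → 53
B: 36×0.75 = 27
= RGB(187, 53, 27)


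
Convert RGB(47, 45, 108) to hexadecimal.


R = 47 → 2F (hex)
G = 45 → 2D (hex)
B = 108 → 6C (hex)
Hex = #2F2D6C


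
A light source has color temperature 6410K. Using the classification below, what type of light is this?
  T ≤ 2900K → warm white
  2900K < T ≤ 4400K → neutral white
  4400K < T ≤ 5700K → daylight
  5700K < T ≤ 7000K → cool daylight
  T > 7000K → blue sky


Temperature: 6410K
5700K < 6410K ≤ 7000K → cool daylight
Classification: cool daylight


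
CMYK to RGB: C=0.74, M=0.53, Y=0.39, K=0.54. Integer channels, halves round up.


R = 255 × (1-C) × (1-K) = 255 × 0.26 × 0.46 = 30.498 → 30
G = 255 × (1-M) × (1-K) = 255 × 0.47 × 0.46 = 55.131 → 55
B = 255 × (1-Y) × (1-K) = 255 × 0.61 × 0.46 = 71.553 → 72
= RGB(30, 55, 72)


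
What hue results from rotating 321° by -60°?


New hue = (H + rotation) mod 360
New hue = (321 -60) mod 360
= 261 mod 360
= 261°


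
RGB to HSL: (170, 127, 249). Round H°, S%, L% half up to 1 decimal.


Normalize: R'=170/255≈0.6667, G'=127/255≈0.4980, B'=249/255≈0.9765
Max=249/255, Min=127/255, Δ=Max-Min=122/255
L = (Max+Min)/2 = (249+127)/510 = 376/510 = 0.73725… → L = 73.7%
L > 0.5 → S = Δ/(2-Max-Min) = 122/(510-249-127) = 122/134 = 0.91044… → S = 91.0%
(the 1/255 factors cancel in S and H, so raw channel differences can be used)
Max is B' → H = 60 × ((R-G)/Δ + 4) = 60 × ((170-127)/122 + 4)
  43/122 + 4 = 0.3524… + 4 = 4.3524…
  H = 60 × 4.3524… = 261.147…° → H = 261.1°
= HSL(261.1°, 91.0%, 73.7%)


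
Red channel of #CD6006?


Color: #CD6006
R = CD = 205
G = 60 = 96
B = 06 = 6
Red = 205


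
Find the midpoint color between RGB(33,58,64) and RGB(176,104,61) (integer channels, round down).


Midpoint: each channel = ⌊(C₁+C₂)/2⌋
R: ⌊(33+176)/2⌋ = 104
G: ⌊(58+104)/2⌋ = 81
B: ⌊(64+61)/2⌋ = 62
= RGB(104, 81, 62)


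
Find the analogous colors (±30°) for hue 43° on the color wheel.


Base hue: 43°
Left analog: (43 - 30) mod 360 = 13°
Right analog: (43 + 30) mod 360 = 73°
Analogous hues = 13° and 73°


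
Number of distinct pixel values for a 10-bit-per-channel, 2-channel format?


Total bits = 10 bits/channel × 2 channels = 20 bits
Distinct pixel values = 2^20
= 1,048,576 pixel values


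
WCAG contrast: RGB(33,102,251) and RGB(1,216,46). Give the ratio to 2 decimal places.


Linearize each sRGB channel c=v/255: c/12.92 if c ≤ 0.04045 else ((c+0.055)/1.055)^2.4
L = 0.2126×R_lin + 0.7152×G_lin + 0.0722×B_lin
Color 1 (33,102,251):
  R=33: 33/255≈0.1294 > 0.04045 → ((0.1294+0.055)/1.055)^2.4 ≈ 0.01521
  G=102: 102/255≈0.4000 > 0.04045 → ((0.4000+0.055)/1.055)^2.4 ≈ 0.13287
  B=251: 251/255≈0.9843 > 0.04045 → ((0.9843+0.055)/1.055)^2.4 ≈ 0.96469
  L1 = 0.2126×0.01521 + 0.7152×0.13287 + 0.0722×0.96469 ≈ 0.16791
Color 2 (1,216,46):
  R=1: 1/255≈0.0039 ≤ 0.04045 → 0.0039/12.92 ≈ 0.00030
  G=216: 216/255≈0.8471 > 0.04045 → ((0.8471+0.055)/1.055)^2.4 ≈ 0.68669
  B=46: 46/255≈0.1804 > 0.04045 → ((0.1804+0.055)/1.055)^2.4 ≈ 0.02732
  L2 = 0.2126×0.00030 + 0.7152×0.68669 + 0.0722×0.02732 ≈ 0.49315
Lighter = 0.49315, Darker = 0.16791
Ratio = (L_lighter + 0.05) / (L_darker + 0.05)
Ratio = (0.49315 + 0.05) / (0.16791 + 0.05) = 0.54315 / 0.21791 ≈ 2.4926
Ratio ≈ 2.49:1


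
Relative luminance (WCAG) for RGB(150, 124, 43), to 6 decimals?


Linearize each channel (sRGB transfer function): c = v/255; c_lin = c/12.92 if c ≤ 0.04045, else ((c+0.055)/1.055)^2.4
  R: 150/255 ≈ 0.588235 > 0.04045 → ((0.588235+0.055)/1.055)^2.4 ≈ 0.304987
  G: 124/255 ≈ 0.486275 > 0.04045 → ((0.486275+0.055)/1.055)^2.4 ≈ 0.201556
  B: 43/255 ≈ 0.168627 > 0.04045 → ((0.168627+0.055)/1.055)^2.4 ≈ 0.024158
R_lin = 0.304987, G_lin = 0.201556, B_lin = 0.024158
L = 0.2126×R + 0.7152×G + 0.0722×B
L = 0.2126×0.304987 + 0.7152×0.201556 + 0.0722×0.024158
L ≈ 0.210738


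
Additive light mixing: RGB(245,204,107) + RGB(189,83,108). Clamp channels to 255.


Additive: each channel = min(255, C₁+C₂)
R: 245+189 = 434 → 255
G: 204+83 = 287 → 255
B: 107+108 = 215 → 215
= RGB(255, 255, 215)


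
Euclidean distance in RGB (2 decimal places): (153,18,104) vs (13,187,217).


d = √[(R₁-R₂)² + (G₁-G₂)² + (B₁-B₂)²]
d = √[(153-13)² + (18-187)² + (104-217)²]
d = √[19600 + 28561 + 12769]
d = √60930
d ≈ 246.84


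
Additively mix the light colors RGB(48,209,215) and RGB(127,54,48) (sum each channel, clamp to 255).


Additive: each channel = min(255, C₁+C₂)
R: 48+127 = 175 → 175
G: 209+54 = 263 → 255
B: 215+48 = 263 → 255
= RGB(175, 255, 255)


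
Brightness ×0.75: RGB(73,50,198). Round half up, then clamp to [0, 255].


Multiply each channel by 0.75, round half up, clamp to [0, 255]
R: 73×0.75 = 54.75 → round → 55
G: 50×0.75 = 37.5 → round → 38
B: 198×0.75 = 148.5 → round → 149
= RGB(55, 38, 149)


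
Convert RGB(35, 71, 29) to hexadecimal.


R = 35 → 23 (hex)
G = 71 → 47 (hex)
B = 29 → 1D (hex)
Hex = #23471D


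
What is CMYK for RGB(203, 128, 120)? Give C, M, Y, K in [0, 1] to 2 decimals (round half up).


R'=203/255≈0.7961, G'=128/255≈0.5020, B'=120/255≈0.4706
K = 1 - max(R',G',B') = 1 - 203/255 = 52/255 = 0.20392… → 0.20
(1-R'-K)/(1-K) simplifies to (max-R)/max with max = 203:
C = (203-203)/203 = 0/203 = 0 → 0.00
M = (203-128)/203 = 75/203 = 0.36945… → 0.37
Y = (203-120)/203 = 83/203 = 0.40886… → 0.41
= CMYK(0.00, 0.37, 0.41, 0.20)


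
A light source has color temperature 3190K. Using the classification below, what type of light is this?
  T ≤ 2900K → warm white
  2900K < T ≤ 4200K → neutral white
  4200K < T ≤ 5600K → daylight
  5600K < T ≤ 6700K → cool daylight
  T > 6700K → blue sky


Temperature: 3190K
2900K < 3190K ≤ 4200K → neutral white
Classification: neutral white


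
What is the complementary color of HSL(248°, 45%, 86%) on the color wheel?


Complement = opposite side of color wheel = hue + 180°
H' = (248 + 180) mod 360 = 68°
S and L unchanged.
= HSL(68°, 45%, 86%)


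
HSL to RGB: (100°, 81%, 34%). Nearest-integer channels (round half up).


H=100°, S=0.81, L=0.34
C = (1-|2L-1|)×S = (1-|-0.32|)×0.81 = 0.5508
H' = H/60 = 100/60 ≈ 1.6667; X = C×(1-|H' mod 2 - 1|) = 0.1836
m = L - C/2 = 0.34 - 0.2754 = 0.0646
Sector ⌊H'⌋ = 1 → (R',G',B') = (0.1836, 0.5508, 0.0)
RGB = ((R'+m)×255, (G'+m)×255, (B'+m)×255) = (63.291, 156.927, 16.473)
Round half up → RGB(63, 157, 16)


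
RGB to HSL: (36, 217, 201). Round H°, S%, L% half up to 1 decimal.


Normalize: R'=36/255≈0.1412, G'=217/255≈0.8510, B'=201/255≈0.7882
Max=217/255, Min=36/255, Δ=Max-Min=181/255
L = (Max+Min)/2 = (217+36)/510 = 253/510 = 0.49607… → L = 49.6%
L ≤ 0.5 → S = Δ/(Max+Min) = 181/(217+36) = 181/253 = 0.71541… → S = 71.5%
(the 1/255 factors cancel in S and H, so raw channel differences can be used)
Max is G' → H = 60 × ((B-R)/Δ + 2) = 60 × ((201-36)/181 + 2)
  165/181 + 2 = 0.9116… + 2 = 2.9116…
  H = 60 × 2.9116… = 174.696…° → H = 174.7°
= HSL(174.7°, 71.5%, 49.6%)


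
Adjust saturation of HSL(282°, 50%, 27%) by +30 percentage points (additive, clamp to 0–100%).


Original S = 50%
Adjustment = +30 percentage points
New S = 50 + (30) = 80
Clamp to [0, 100] → 80
= HSL(282°, 80%, 27%)


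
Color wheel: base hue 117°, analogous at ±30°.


Base hue: 117°
Left analog: (117 - 30) mod 360 = 87°
Right analog: (117 + 30) mod 360 = 147°
Analogous hues = 87° and 147°


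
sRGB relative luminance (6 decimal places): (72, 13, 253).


Linearize each channel (sRGB transfer function): c = v/255; c_lin = c/12.92 if c ≤ 0.04045, else ((c+0.055)/1.055)^2.4
  R: 72/255 ≈ 0.282353 > 0.04045 → ((0.282353+0.055)/1.055)^2.4 ≈ 0.064803
  G: 13/255 ≈ 0.050980 > 0.04045 → ((0.050980+0.055)/1.055)^2.4 ≈ 0.004025
  B: 253/255 ≈ 0.992157 > 0.04045 → ((0.992157+0.055)/1.055)^2.4 ≈ 0.982251
R_lin = 0.064803, G_lin = 0.004025, B_lin = 0.982251
L = 0.2126×R + 0.7152×G + 0.0722×B
L = 0.2126×0.064803 + 0.7152×0.004025 + 0.0722×0.982251
L ≈ 0.087574


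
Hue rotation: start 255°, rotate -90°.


New hue = (H + rotation) mod 360
New hue = (255 -90) mod 360
= 165 mod 360
= 165°


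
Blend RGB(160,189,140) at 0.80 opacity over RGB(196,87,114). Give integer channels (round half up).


C = α×F + (1-α)×B, with 1-α = 0.20
R: 0.80×160 + 0.20×196 = 128.00 + 39.20 = 167.20 → 167
G: 0.80×189 + 0.20×87 = 151.20 + 17.40 = 168.60 → 169
B: 0.80×140 + 0.20×114 = 112.00 + 22.80 = 134.80 → 135
= RGB(167, 169, 135)


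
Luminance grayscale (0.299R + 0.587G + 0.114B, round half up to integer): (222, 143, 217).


Gray = 0.299×R + 0.587×G + 0.114×B
Gray = 0.299×222 + 0.587×143 + 0.114×217
Gray = 66.378 + 83.941 + 24.738
Gray = 175.057 → round half up → 175
Gray = 175


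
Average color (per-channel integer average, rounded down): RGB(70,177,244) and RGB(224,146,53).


Midpoint: each channel = ⌊(C₁+C₂)/2⌋
R: ⌊(70+224)/2⌋ = 147
G: ⌊(177+146)/2⌋ = 161
B: ⌊(244+53)/2⌋ = 148
= RGB(147, 161, 148)


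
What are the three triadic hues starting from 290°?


Triadic: equally spaced at 120° intervals
H1 = 290°
H2 = (290 + 120) mod 360 = 50°
H3 = (290 + 240) mod 360 = 170°
Triadic = 290°, 50°, 170°


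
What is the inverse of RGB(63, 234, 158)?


Invert: (255-R, 255-G, 255-B)
R: 255-63 = 192
G: 255-234 = 21
B: 255-158 = 97
= RGB(192, 21, 97)


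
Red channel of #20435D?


Color: #20435D
R = 20 = 32
G = 43 = 67
B = 5D = 93
Red = 32


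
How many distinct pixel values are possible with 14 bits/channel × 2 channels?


Total bits = 14 bits/channel × 2 channels = 28 bits
Distinct pixel values = 2^28
= 268,435,456 pixel values
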